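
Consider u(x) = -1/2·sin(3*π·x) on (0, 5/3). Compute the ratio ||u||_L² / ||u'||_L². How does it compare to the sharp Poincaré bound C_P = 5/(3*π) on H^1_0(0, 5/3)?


||u||_L² / ||u'||_L² = 1/(3*π) < C_P = 5/(3*π).

u(x) = -1/2·sin(3*π·x), so u'(x) = -3*π*cos(3*π*x)/2.
Writing u(x) = A·sin(kπx/L) with A = -1/2 and k = 5, use ∫_0^L sin²(kπx/L) dx = L/2 and ∫_0^L cos²(kπx/L) dx = L/2.
u² = 1/4·sin²(3*π·x) and (u')² = 9*π^2/4·cos²(3*π·x), and each of sin², cos² integrates to L/2 = 5/6 over (0, 5/3).
∫_0^5/3 u² dx = 5/24, so ||u||_L² = sqrt(30)/12.
∫_0^5/3 (u')² dx = 15*π^2/8, so ||u'||_L² = sqrt(30)*π/4.
Ratio ||u||_L² / ||u'||_L² = 1/(3*π).
Sharp Poincaré constant on H^1_0(0, 5/3) is C_P = L/π = 5/(3*π), achieved by sin(3*π/5·x).
This is the k = 5 harmonic; the ratio L/(kπ) is strictly less than C_P = L/π, consistent with the sharp inequality ||u||_L² ≤ C_P ||u'||_L².


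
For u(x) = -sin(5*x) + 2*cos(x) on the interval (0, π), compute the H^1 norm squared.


||u||_{H^1(0,π)}^2 = 17*π

u'(x) = -2*sin(x) - 5*cos(5*x).
Expand u² and (u')² and integrate term by term on (0, π), using: for integers n ≥ 1, ∫_0^π sin²(nx) dx = ∫_0^π cos²(nx) dx = π/2; for n ≠ n', ∫_0^π sin(nx)sin(n'x) dx = ∫_0^π cos(nx)cos(n'x) dx = 0; and by product-to-sum, ∫_0^π sin(nx)cos(n'x) dx = ½∫_0^π [sin((n+n')x) + sin((n−n')x)] dx, which is 0 when n+n' is even and 2n/(n²−n'²) when n+n' is odd (it need not vanish on (0, π)).
  u² squared terms: (-1)²·∫sin(5x)² dx = 1·π/2 = π/2;  (2)²·∫cos(x)² dx = 4·π/2 = 2*π.
  u² cross terms: 2·(-1)·(2)·∫sin(5x)·cos(x) dx = -4·(0) = 0.
  So ∫_0^π u² dx = π/2 + 2*π + 0 = 5*π/2.
  (u')² squared terms: (-5)²·∫cos(5x)² dx = 25·π/2 = 25*π/2;  (-2)²·∫sin(x)² dx = 4·π/2 = 2*π.
  (u')² cross terms: 2·(-5)·(-2)·∫cos(5x)·sin(x) dx = 20·(0) = 0.
  So ∫_0^π (u')² dx = 25*π/2 + 2*π + 0 = 29*π/2.
||u||_{H^1}^2 = (5*π/2) + (29*π/2) = 17*π.


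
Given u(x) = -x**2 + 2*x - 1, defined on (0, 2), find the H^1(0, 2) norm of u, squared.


||u||_{H^1}^2 = 46/15

The H^1 norm (squared) on an interval (0, L) is
  ||u||_{H^1}^2 = ∫_0^L u(x)^2 dx + ∫_0^L u'(x)^2 dx.
Compute u'(x) = 2 - 2*x.
Then u(x)^2 = x**4 - 4*x**3 + 6*x**2 - 4*x + 1 and u'(x)^2 = 4*x**2 - 8*x + 4.
Integrate each monomial from 0 to 2 using ∫_0^2 c·x^n dx = c·2^(n+1)/(n+1):
  ∫_0^2 u(x)^2 dx = ∫_0^2 (x^4 - 4*x^3 + 6*x^2 - 4*x + 1) dx. Term by term:
    ∫_0^2 x^4 dx = 32/5;  ∫_0^2 -4*x^3 dx = -16;  ∫_0^2 6*x^2 dx = 16;
    ∫_0^2 -4*x dx = -8;  ∫_0^2 1 dx = 2.
  Sum: 32/5 − 16 + 16 − 8 + 2 = 2/5.
  ∫_0^2 u'(x)^2 dx = ∫_0^2 (4*x^2 - 8*x + 4) dx. Term by term:
    ∫_0^2 4*x^2 dx = 32/3;  ∫_0^2 -8*x dx = -16;  ∫_0^2 4 dx = 8.
  Sum: 32/3 − 16 + 8 = 8/3.
Adding: ||u||_{H^1}^2 = 2/5 + 8/3 = 46/15.


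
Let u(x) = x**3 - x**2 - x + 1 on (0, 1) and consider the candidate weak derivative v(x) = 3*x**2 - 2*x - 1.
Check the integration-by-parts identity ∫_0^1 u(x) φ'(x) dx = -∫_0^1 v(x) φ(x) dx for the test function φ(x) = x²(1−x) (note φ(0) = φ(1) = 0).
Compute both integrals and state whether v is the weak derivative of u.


LHS = 1/12, RHS = 1/12. Yes, v = u' weakly.

u(x) = x**3 - x**2 - x + 1, classical derivative u'(x) = 3*x**2 - 2*x - 1.
φ(x) = x²(1−x), so φ'(x) = x*(2 - 3*x).
Note φ(0) = φ(1) = 0, so the boundary term u·φ vanishes.
LHS = ∫_0^1 u(x) φ'(x) dx = ∫_0^1 (-3*x^5 + 5*x^4 + x^3 - 5*x^2 + 2*x) dx. Term by term:
  ∫_0^1 -3*x^5 dx = -1/2;  ∫_0^1 5*x^4 dx = 1;  ∫_0^1 x^3 dx = 1/4;
  ∫_0^1 -5*x^2 dx = -5/3;  ∫_0^1 2*x dx = 1.
Sum: -1/2 + 1 + 1/4 − 5/3 + 1 = 1/12.
So LHS = 1/12.
∫_0^1 v(x) φ(x) dx = ∫_0^1 (-3*x^5 + 5*x^4 - x^3 - x^2) dx. Term by term:
  ∫_0^1 -3*x^5 dx = -1/2;  ∫_0^1 5*x^4 dx = 1;  ∫_0^1 -x^3 dx = -1/4;
  ∫_0^1 -x^2 dx = -1/3.
Sum: -1/2 + 1 − 1/4 − 1/3 = -1/12.
So RHS = -∫_0^1 v(x) φ(x) dx = 1/12.
LHS = RHS, so the identity holds for this test φ.
Moreover u is smooth here and v(x) = u'(x) = 3*x**2 - 2*x - 1 pointwise, so the identity holds for every test function. Hence v is the weak derivative of u.


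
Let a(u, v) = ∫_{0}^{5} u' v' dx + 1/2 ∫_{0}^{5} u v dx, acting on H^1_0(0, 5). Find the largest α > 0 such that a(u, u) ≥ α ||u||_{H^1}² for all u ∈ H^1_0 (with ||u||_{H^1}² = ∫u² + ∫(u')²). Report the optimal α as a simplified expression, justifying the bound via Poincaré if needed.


α = (π^2 + 25/2)/(π^2 + 25)

Coercivity of a(·,·) on H^1_0(0, 5) means a(u, u) ≥ α ||u||_{H^1}² for every u ∈ H^1_0.
The interval has length L = 5, and Poincaré/coercivity depend only on L. Here a(u, u) = ∫(u')² + (1/2)·∫u².
Here 0 < c = 1/2 < 1. The condition a(u,u) ≥ α||u||_{H^1}² reads (1−α)∫(u')² ≥ (α−c)∫u². Any admissible α is ≤ 1 (rapidly oscillating u have ∫u²/∫(u')² → 0), and α = 1 would force 0 ≥ (1−c)∫u², impossible since c < 1; so 1−α > 0. By the sharp Poincaré inequality on H^1_0 of an interval of length L, ∫(u')² ≥ (π/L)²∫u² with equality for the first sine mode sin(π(x−x₀)/L) (x₀ the left endpoint), so the inequality holds for all u iff (1−α)(π/L)² ≥ α − c, i.e. α ≤ ((π/L)² + c)/((π/L)² + 1) = (1 + c(L/π)²)/(1 + (L/π)²). With (π/L)² = π^2/25 and c = 1/2, the largest admissible constant is α = ((π/L)² + c)/((π/L)² + 1).
Simplifying, α = (π^2 + 25/2)/(π^2 + 25).


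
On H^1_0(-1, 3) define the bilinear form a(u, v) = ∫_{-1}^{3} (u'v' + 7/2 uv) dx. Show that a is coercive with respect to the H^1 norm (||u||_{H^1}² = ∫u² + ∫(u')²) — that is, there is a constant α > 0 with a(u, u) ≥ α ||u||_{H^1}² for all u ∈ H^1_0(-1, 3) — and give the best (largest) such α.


α = 1

Coercivity of a(·,·) on H^1_0(-1, 3) means a(u, u) ≥ α ||u||_{H^1}² for every u ∈ H^1_0.
The interval has length L = 4, and Poincaré/coercivity depend only on L. Here a(u, u) = ∫(u')² + (7/2)·∫u².
Here c = 7/2 ≥ 1, so a(u,u) = ∫(u')² + c∫u² ≥ ∫(u')² + ∫u² = ||u||_{H^1}², i.e. α = 1 works. No larger α is possible: a(u,u) ≥ α||u||_{H^1}² means (1−α)∫(u')² ≥ (α−c)∫u², and for the modes u_n = sin(nπ(x−x₀)/L) (x₀ the left endpoint) one has ∫u_n²/∫(u_n')² = (L/(nπ))² → 0, so a(u_n,u_n)/||u_n||_{H^1}² → 1. Hence the optimal constant is α = 1.
Therefore α = 1.


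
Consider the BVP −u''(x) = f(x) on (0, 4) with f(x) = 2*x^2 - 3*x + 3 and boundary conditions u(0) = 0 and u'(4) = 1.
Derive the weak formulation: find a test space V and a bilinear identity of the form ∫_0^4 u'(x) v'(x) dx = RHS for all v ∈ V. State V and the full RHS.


V = {v ∈ H^1(0, 4) : v(0) = 0} (test functions vanish at x = 0 where u is specified); weak form: ∫_0^4 u'v' dx = ∫_0^4 (2*x^2 - 3*x + 3) v dx + v(4) for all v ∈ V.

Multiply both sides by a test function v and integrate from 0 to 4:
  ∫_0^4 −u''(x) v(x) dx = ∫_0^4 f(x) v(x) dx.
Integrate the LHS by parts once:
  ∫_0^4 −u'' v dx = −[u'(x) v(x)]_0^4 + ∫_0^4 u'(x) v'(x) dx.
Thus ∫_0^4 u'(x) v'(x) dx = ∫_0^4 f(x) v(x) dx + [u'(x) v(x)]_0^4.
Choose V so that boundary terms are either known or forced to vanish.
Mixed BC: u(0) = 0 (Dirichlet) and u'(4) = 1 (Neumann). Define V = {v ∈ H^1(0, 4) : v(0) = 0}. Then [u' v]_0^4 = u'(4)·v(4) − u'(0)·0 = v(4).
Weak formulation: find u (satisfying any essential BC) such that ∫_0^4 u'(x) v'(x) dx = ∫_0^4 f v dx + v(4) for all v ∈ V (Dirichlet at 0 absorbed into V; Neumann datum at x = 4 contributes the boundary term).
Substituting f(x) = 2*x^2 - 3*x + 3, the right-hand side is ∫_0^4 (2*x^2 - 3*x + 3) v dx + v(4).


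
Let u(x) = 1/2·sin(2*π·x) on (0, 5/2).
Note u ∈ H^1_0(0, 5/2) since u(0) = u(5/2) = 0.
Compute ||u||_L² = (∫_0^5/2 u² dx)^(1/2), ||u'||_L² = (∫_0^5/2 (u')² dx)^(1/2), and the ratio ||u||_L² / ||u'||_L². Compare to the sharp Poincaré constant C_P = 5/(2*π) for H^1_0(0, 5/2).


||u||_L² / ||u'||_L² = 1/(2*π) < C_P = 5/(2*π).

u(x) = 1/2·sin(2*π·x), so u'(x) = π*cos(2*π*x).
Writing u(x) = A·sin(kπx/L) with A = 1/2 and k = 5, use ∫_0^L sin²(kπx/L) dx = L/2 and ∫_0^L cos²(kπx/L) dx = L/2.
u² = 1/4·sin²(2*π·x) and (u')² = π^2·cos²(2*π·x), and each of sin², cos² integrates to L/2 = 5/4 over (0, 5/2).
∫_0^5/2 u² dx = 5/16, so ||u||_L² = sqrt(5)/4.
∫_0^5/2 (u')² dx = 5*π^2/4, so ||u'||_L² = sqrt(5)*π/2.
Ratio ||u||_L² / ||u'||_L² = 1/(2*π).
Sharp Poincaré constant on H^1_0(0, 5/2) is C_P = L/π = 5/(2*π), achieved by sin(2*π/5·x).
This is the k = 5 harmonic; the ratio L/(kπ) is strictly less than C_P = L/π, consistent with the sharp inequality ||u||_L² ≤ C_P ||u'||_L².


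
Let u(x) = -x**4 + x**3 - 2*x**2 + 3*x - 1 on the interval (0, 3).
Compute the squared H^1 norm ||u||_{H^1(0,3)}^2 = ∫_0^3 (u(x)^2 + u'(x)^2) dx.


||u||_{H^1}^2 = 92301/20

The H^1 norm (squared) on an interval (0, L) is
  ||u||_{H^1}^2 = ∫_0^L u(x)^2 dx + ∫_0^L u'(x)^2 dx.
Compute u'(x) = -4*x**3 + 3*x**2 - 4*x + 3.
Then u(x)^2 = x**8 - 2*x**7 + 5*x**6 - 10*x**5 + 12*x**4 - 14*x**3 + 13*x**2 - 6*x + 1 and u'(x)^2 = 16*x**6 - 24*x**5 + 41*x**4 - 48*x**3 + 34*x**2 - 24*x + 9.
Integrate each monomial from 0 to 3 using ∫_0^3 c·x^n dx = c·3^(n+1)/(n+1):
  ∫_0^3 u(x)^2 dx = ∫_0^3 (x^8 - 2*x^7 + 5*x^6 - 10*x^5 + 12*x^4 - 14*x^3 + 13*x^2 - 6*x + 1) dx. Term by term:
    ∫_0^3 x^8 dx = 2187;  ∫_0^3 -2*x^7 dx = -6561/4;  ∫_0^3 5*x^6 dx = 10935/7;
    ∫_0^3 -10*x^5 dx = -1215;  ∫_0^3 12*x^4 dx = 2916/5;  ∫_0^3 -14*x^3 dx = -567/2;
    ∫_0^3 13*x^2 dx = 117;  ∫_0^3 -6*x dx = -27;  ∫_0^3 1 dx = 3.
  Sum: 2187 − 6561/4 + 10935/7 − 1215 + 2916/5 − 567/2 + 117 − 27 + 3 = 180123/140.
  ∫_0^3 u'(x)^2 dx = ∫_0^3 (16*x^6 - 24*x^5 + 41*x^4 - 48*x^3 + 34*x^2 - 24*x + 9) dx. Term by term:
    ∫_0^3 16*x^6 dx = 34992/7;  ∫_0^3 -24*x^5 dx = -2916;  ∫_0^3 41*x^4 dx = 9963/5;
    ∫_0^3 -48*x^3 dx = -972;  ∫_0^3 34*x^2 dx = 306;  ∫_0^3 -24*x dx = -108;
    ∫_0^3 9 dx = 27.
  Sum: 34992/7 − 2916 + 9963/5 − 972 + 306 − 108 + 27 = 116496/35.
Adding: ||u||_{H^1}^2 = 180123/140 + 116496/35 = 92301/20.


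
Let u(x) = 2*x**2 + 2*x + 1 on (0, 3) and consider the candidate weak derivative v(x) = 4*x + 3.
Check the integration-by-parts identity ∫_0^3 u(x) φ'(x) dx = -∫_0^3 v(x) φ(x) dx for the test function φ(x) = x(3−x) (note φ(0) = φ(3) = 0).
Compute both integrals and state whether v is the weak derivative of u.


LHS = -36, RHS = -81/2. No, v is not the weak derivative of u.

u(x) = 2*x**2 + 2*x + 1, classical derivative u'(x) = 4*x + 2.
φ(x) = x(3−x), so φ'(x) = 3 - 2*x.
Note φ(0) = φ(3) = 0, so the boundary term u·φ vanishes.
LHS = ∫_0^3 u(x) φ'(x) dx = ∫_0^3 (-4*x^3 + 2*x^2 + 4*x + 3) dx. Term by term:
  ∫_0^3 -4*x^3 dx = -81;  ∫_0^3 2*x^2 dx = 18;  ∫_0^3 4*x dx = 18;
  ∫_0^3 3 dx = 9.
Sum: -81 + 18 + 18 + 9 = -36.
So LHS = -36.
∫_0^3 v(x) φ(x) dx = ∫_0^3 (-4*x^3 + 9*x^2 + 9*x) dx. Term by term:
  ∫_0^3 -4*x^3 dx = -81;  ∫_0^3 9*x^2 dx = 81;  ∫_0^3 9*x dx = 81/2.
Sum: -81 + 81 + 81/2 = 81/2.
So RHS = -∫_0^3 v(x) φ(x) dx = -81/2.
LHS − RHS = 9/2 ≠ 0, so the identity fails.
(For a valid weak derivative the identity must hold for EVERY test function, in particular this one. The failure shows v is NOT the weak derivative of u.)
Correct weak derivative would be u'(x) = 4*x + 2.


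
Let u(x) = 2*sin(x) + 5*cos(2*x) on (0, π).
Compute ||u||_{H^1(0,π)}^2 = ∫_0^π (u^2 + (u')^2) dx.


||u||_{H^1(0,π)}^2 = -200/3 + 133*π/2

u'(x) = -10*sin(2*x) + 2*cos(x).
Expand u² and (u')² and integrate term by term on (0, π), using: for integers n ≥ 1, ∫_0^π sin²(nx) dx = ∫_0^π cos²(nx) dx = π/2; for n ≠ n', ∫_0^π sin(nx)sin(n'x) dx = ∫_0^π cos(nx)cos(n'x) dx = 0; and by product-to-sum, ∫_0^π sin(nx)cos(n'x) dx = ½∫_0^π [sin((n+n')x) + sin((n−n')x)] dx, which is 0 when n+n' is even and 2n/(n²−n'²) when n+n' is odd (it need not vanish on (0, π)).
  u² squared terms: (2)²·∫sin(x)² dx = 4·π/2 = 2*π;  (5)²·∫cos(2x)² dx = 25·π/2 = 25*π/2.
  u² cross terms: 2·(2)·(5)·∫sin(x)·cos(2x) dx = 20·(-2/3) = -40/3.
  So ∫_0^π u² dx = 2*π + 25*π/2 − 40/3 = -40/3 + 29*π/2.
  (u')² squared terms: (-10)²·∫sin(2x)² dx = 100·π/2 = 50*π;  (2)²·∫cos(x)² dx = 4·π/2 = 2*π.
  (u')² cross terms: 2·(-10)·(2)·∫sin(2x)·cos(x) dx = -40·(4/3) = -160/3.
  So ∫_0^π (u')² dx = 50*π + 2*π − 160/3 = -160/3 + 52*π.
||u||_{H^1}^2 = (-40/3 + 29*π/2) + (-160/3 + 52*π) = -200/3 + 133*π/2.


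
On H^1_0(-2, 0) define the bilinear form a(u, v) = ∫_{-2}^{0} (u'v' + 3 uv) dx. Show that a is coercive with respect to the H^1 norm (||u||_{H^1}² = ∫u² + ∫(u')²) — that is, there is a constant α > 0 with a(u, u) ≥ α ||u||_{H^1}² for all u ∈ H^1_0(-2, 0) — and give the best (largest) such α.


α = 1

Coercivity of a(·,·) on H^1_0(-2, 0) means a(u, u) ≥ α ||u||_{H^1}² for every u ∈ H^1_0.
The interval has length L = 2, and Poincaré/coercivity depend only on L. Here a(u, u) = ∫(u')² + (3)·∫u².
Here c = 3 ≥ 1, so a(u,u) = ∫(u')² + c∫u² ≥ ∫(u')² + ∫u² = ||u||_{H^1}², i.e. α = 1 works. No larger α is possible: a(u,u) ≥ α||u||_{H^1}² means (1−α)∫(u')² ≥ (α−c)∫u², and for the modes u_n = sin(nπ(x−x₀)/L) (x₀ the left endpoint) one has ∫u_n²/∫(u_n')² = (L/(nπ))² → 0, so a(u_n,u_n)/||u_n||_{H^1}² → 1. Hence the optimal constant is α = 1.
Therefore α = 1.


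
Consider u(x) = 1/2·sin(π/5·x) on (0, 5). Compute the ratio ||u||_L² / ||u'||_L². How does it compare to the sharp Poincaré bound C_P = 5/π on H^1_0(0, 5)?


||u||_L² / ||u'||_L² = 5/π = C_P.

u(x) = 1/2·sin(π/5·x), so u'(x) = π*cos(π*x/5)/10.
Writing u(x) = A·sin(kπx/L) with A = 1/2 and k = 1, use ∫_0^L sin²(kπx/L) dx = L/2 and ∫_0^L cos²(kπx/L) dx = L/2.
u² = 1/4·sin²(π/5·x) and (u')² = π^2/100·cos²(π/5·x), and each of sin², cos² integrates to L/2 = 5/2 over (0, 5).
∫_0^5 u² dx = 5/8, so ||u||_L² = sqrt(10)/4.
∫_0^5 (u')² dx = π^2/40, so ||u'||_L² = sqrt(10)*π/20.
Ratio ||u||_L² / ||u'||_L² = 5/π.
Sharp Poincaré constant on H^1_0(0, 5) is C_P = L/π = 5/π, achieved by sin(π/5·x).
This is the k = 1 eigenfunction (up to amplitude), so the ratio equals the sharp Poincaré constant exactly.


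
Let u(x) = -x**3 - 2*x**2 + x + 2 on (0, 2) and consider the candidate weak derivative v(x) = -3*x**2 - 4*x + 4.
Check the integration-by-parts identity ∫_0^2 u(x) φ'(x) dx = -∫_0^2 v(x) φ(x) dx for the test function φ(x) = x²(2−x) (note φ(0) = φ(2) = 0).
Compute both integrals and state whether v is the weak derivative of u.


LHS = 172/15, RHS = 112/15. No, v is not the weak derivative of u.

u(x) = -x**3 - 2*x**2 + x + 2, classical derivative u'(x) = -3*x**2 - 4*x + 1.
φ(x) = x²(2−x), so φ'(x) = x*(4 - 3*x).
Note φ(0) = φ(2) = 0, so the boundary term u·φ vanishes.
LHS = ∫_0^2 u(x) φ'(x) dx = ∫_0^2 (3*x^5 + 2*x^4 - 11*x^3 - 2*x^2 + 8*x) dx. Term by term:
  ∫_0^2 3*x^5 dx = 32;  ∫_0^2 2*x^4 dx = 64/5;  ∫_0^2 -11*x^3 dx = -44;
  ∫_0^2 -2*x^2 dx = -16/3;  ∫_0^2 8*x dx = 16.
Sum: 32 + 64/5 − 44 − 16/3 + 16 = 172/15.
So LHS = 172/15.
∫_0^2 v(x) φ(x) dx = ∫_0^2 (3*x^5 - 2*x^4 - 12*x^3 + 8*x^2) dx. Term by term:
  ∫_0^2 3*x^5 dx = 32;  ∫_0^2 -2*x^4 dx = -64/5;  ∫_0^2 -12*x^3 dx = -48;
  ∫_0^2 8*x^2 dx = 64/3.
Sum: 32 − 64/5 − 48 + 64/3 = -112/15.
So RHS = -∫_0^2 v(x) φ(x) dx = 112/15.
LHS − RHS = 4 ≠ 0, so the identity fails.
(For a valid weak derivative the identity must hold for EVERY test function, in particular this one. The failure shows v is NOT the weak derivative of u.)
Correct weak derivative would be u'(x) = -3*x**2 - 4*x + 1.


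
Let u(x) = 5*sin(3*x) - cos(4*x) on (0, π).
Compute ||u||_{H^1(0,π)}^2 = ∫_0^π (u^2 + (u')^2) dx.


||u||_{H^1(0,π)}^2 = 1020/7 + 267*π/2

u'(x) = 4*sin(4*x) + 15*cos(3*x).
Expand u² and (u')² and integrate term by term on (0, π), using: for integers n ≥ 1, ∫_0^π sin²(nx) dx = ∫_0^π cos²(nx) dx = π/2; for n ≠ n', ∫_0^π sin(nx)sin(n'x) dx = ∫_0^π cos(nx)cos(n'x) dx = 0; and by product-to-sum, ∫_0^π sin(nx)cos(n'x) dx = ½∫_0^π [sin((n+n')x) + sin((n−n')x)] dx, which is 0 when n+n' is even and 2n/(n²−n'²) when n+n' is odd (it need not vanish on (0, π)).
  u² squared terms: (-1)²·∫cos(4x)² dx = 1·π/2 = π/2;  (5)²·∫sin(3x)² dx = 25·π/2 = 25*π/2.
  u² cross terms: 2·(-1)·(5)·∫cos(4x)·sin(3x) dx = -10·(-6/7) = 60/7.
  So ∫_0^π u² dx = π/2 + 25*π/2 + 60/7 = 60/7 + 13*π.
  (u')² squared terms: (4)²·∫sin(4x)² dx = 16·π/2 = 8*π;  (15)²·∫cos(3x)² dx = 225·π/2 = 225*π/2.
  (u')² cross terms: 2·(4)·(15)·∫sin(4x)·cos(3x) dx = 120·(8/7) = 960/7.
  So ∫_0^π (u')² dx = 8*π + 225*π/2 + 960/7 = 960/7 + 241*π/2.
||u||_{H^1}^2 = (60/7 + 13*π) + (960/7 + 241*π/2) = 1020/7 + 267*π/2.


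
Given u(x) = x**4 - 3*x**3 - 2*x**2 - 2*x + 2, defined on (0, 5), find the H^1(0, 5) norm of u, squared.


||u||_{H^1}^2 = 1625165/36

The H^1 norm (squared) on an interval (0, L) is
  ||u||_{H^1}^2 = ∫_0^L u(x)^2 dx + ∫_0^L u'(x)^2 dx.
Compute u'(x) = 4*x**3 - 9*x**2 - 4*x - 2.
Then u(x)^2 = x**8 - 6*x**7 + 5*x**6 + 8*x**5 + 20*x**4 - 4*x**3 - 4*x**2 - 8*x + 4 and u'(x)^2 = 16*x**6 - 72*x**5 + 49*x**4 + 56*x**3 + 52*x**2 + 16*x + 4.
Integrate each monomial from 0 to 5 using ∫_0^5 c·x^n dx = c·5^(n+1)/(n+1):
  ∫_0^5 u(x)^2 dx = ∫_0^5 (x^8 - 6*x^7 + 5*x^6 + 8*x^5 + 20*x^4 - 4*x^3 - 4*x^2 - 8*x + 4) dx. Term by term:
    ∫_0^5 x^8 dx = 1953125/9;  ∫_0^5 -6*x^7 dx = -1171875/4;  ∫_0^5 5*x^6 dx = 390625/7;
    ∫_0^5 8*x^5 dx = 62500/3;  ∫_0^5 20*x^4 dx = 12500;  ∫_0^5 -4*x^3 dx = -625;
    ∫_0^5 -4*x^2 dx = -500/3;  ∫_0^5 -8*x dx = -100;  ∫_0^5 4 dx = 20.
  Sum: 1953125/9 − 1171875/4 + 390625/7 + 62500/3 + 12500 − 625 − 500/3 − 100 + 20 = 3102215/252.
  ∫_0^5 u'(x)^2 dx = ∫_0^5 (16*x^6 - 72*x^5 + 49*x^4 + 56*x^3 + 52*x^2 + 16*x + 4) dx. Term by term:
    ∫_0^5 16*x^6 dx = 1250000/7;  ∫_0^5 -72*x^5 dx = -187500;  ∫_0^5 49*x^4 dx = 30625;
    ∫_0^5 56*x^3 dx = 8750;  ∫_0^5 52*x^2 dx = 6500/3;  ∫_0^5 16*x dx = 200;
    ∫_0^5 4 dx = 20.
  Sum: 1250000/7 − 187500 + 30625 + 8750 + 6500/3 + 200 + 20 = 689495/21.
Adding: ||u||_{H^1}^2 = 3102215/252 + 689495/21 = 1625165/36.


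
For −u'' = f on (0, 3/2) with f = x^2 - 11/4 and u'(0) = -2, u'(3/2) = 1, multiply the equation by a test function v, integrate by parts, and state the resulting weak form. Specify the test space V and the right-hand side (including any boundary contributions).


V = H^1(0, 3/2) (v unrestricted at boundary; u is determined up to an additive constant); weak form: ∫_0^3/2 u'v' dx = ∫_0^3/2 (x^2 - 11/4) v dx + v(3/2) + 2·v(0) for all v ∈ V.

Multiply both sides by a test function v and integrate from 0 to 3/2:
  ∫_0^3/2 −u''(x) v(x) dx = ∫_0^3/2 f(x) v(x) dx.
Integrate the LHS by parts once:
  ∫_0^3/2 −u'' v dx = −[u'(x) v(x)]_0^3/2 + ∫_0^3/2 u'(x) v'(x) dx.
Thus ∫_0^3/2 u'(x) v'(x) dx = ∫_0^3/2 f(x) v(x) dx + [u'(x) v(x)]_0^3/2.
Choose V so that boundary terms are either known or forced to vanish.
u has inhomogeneous Neumann u'(0) = -2, u'(3/2) = 1. [u' v]_0^3/2 = (1)·v(3/2) − (-2)·v(0) = v(3/2) + 2·v(0). Take V = H^1(0, 3/2); boundary term becomes part of RHS.
Weak formulation: find u (satisfying any essential BC) such that ∫_0^3/2 u'(x) v'(x) dx = ∫_0^3/2 f v dx + v(3/2) + 2·v(0) for all v ∈ V (Neumann data are natural BCs: they enter the RHS as boundary terms).
Substituting f(x) = x^2 - 11/4, the right-hand side is ∫_0^3/2 (x^2 - 11/4) v dx + v(3/2) + 2·v(0).
Compatibility check (pure Neumann): taking v ≡ 1 ∈ V gives 0 = ∫_0^3/2 f dx + (1) − (-2), i.e. ∫_0^3/2 f dx must equal u'(0) − u'(3/2) = -3. Indeed ∫_0^3/2 (x^2 - 11/4) dx = -3, so the data are compatible. The solution is then unique only up to an additive constant (fix it e.g. by requiring ∫_0^3/2 u dx = 0).


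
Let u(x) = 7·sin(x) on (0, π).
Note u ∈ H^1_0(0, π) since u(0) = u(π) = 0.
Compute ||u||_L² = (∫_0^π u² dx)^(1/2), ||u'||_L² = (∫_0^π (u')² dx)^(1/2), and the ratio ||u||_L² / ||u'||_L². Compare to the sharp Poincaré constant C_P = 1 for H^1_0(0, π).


||u||_L² / ||u'||_L² = 1 = C_P.

u(x) = 7·sin(x), so u'(x) = 7*cos(x).
Writing u(x) = A·sin(kπx/L) with A = 7 and k = 1, use ∫_0^L sin²(kπx/L) dx = L/2 and ∫_0^L cos²(kπx/L) dx = L/2.
u² = 49·sin²(x) and (u')² = 49·cos²(x), and each of sin², cos² integrates to L/2 = π/2 over (0, π).
∫_0^π u² dx = 49*π/2, so ||u||_L² = 7*sqrt(2)*sqrt(π)/2.
∫_0^π (u')² dx = 49*π/2, so ||u'||_L² = 7*sqrt(2)*sqrt(π)/2.
Ratio ||u||_L² / ||u'||_L² = 1.
Sharp Poincaré constant on H^1_0(0, π) is C_P = L/π = 1, achieved by sin(x).
This is the k = 1 eigenfunction (up to amplitude), so the ratio equals the sharp Poincaré constant exactly.


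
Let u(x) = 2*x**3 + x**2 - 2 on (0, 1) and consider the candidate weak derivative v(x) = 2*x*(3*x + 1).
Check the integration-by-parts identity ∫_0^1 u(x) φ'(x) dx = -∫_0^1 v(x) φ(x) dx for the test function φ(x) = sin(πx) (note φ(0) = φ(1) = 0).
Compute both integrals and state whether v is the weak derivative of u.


LHS = -8/π + 24/π^3, RHS = -8/π + 24/π^3. Yes, v = u' weakly.

u(x) = 2*x**3 + x**2 - 2, classical derivative u'(x) = 6*x**2 + 2*x.
φ(x) = sin(πx), so φ'(x) = π*cos(π*x).
Note φ(0) = φ(1) = 0, so the boundary term u·φ vanishes.
LHS = ∫_0^1 u(x) φ'(x) dx = ∫_0^1 (2*π*x^3*cos(π*x) + π*x^2*cos(π*x) - 2*π*cos(π*x)) dx. Term by term:
  ∫_0^1 -2*π*cos(π*x) dx = 0;  ∫_0^1 π*x^2*cos(π*x) dx = -2/π;  ∫_0^1 2*π*x^3*cos(π*x) dx = -6/π + 24/π^3.
Sum: 0 − 2/π + -6/π + 24/π^3 = -8/π + 24/π^3.
So LHS = -8/π + 24/π^3.
∫_0^1 v(x) φ(x) dx = ∫_0^1 (6*x^2*sin(π*x) + 2*x*sin(π*x)) dx. Term by term:
  ∫_0^1 2*x*sin(π*x) dx = 2/π;  ∫_0^1 6*x^2*sin(π*x) dx = -24/π^3 + 6/π.
Sum: 2/π + -24/π^3 + 6/π = -24/π^3 + 8/π.
So RHS = -∫_0^1 v(x) φ(x) dx = -8/π + 24/π^3.
LHS = RHS, so the identity holds for this test φ.
Moreover u is smooth here and v(x) = u'(x) = 6*x**2 + 2*x pointwise, so the identity holds for every test function. Hence v is the weak derivative of u.


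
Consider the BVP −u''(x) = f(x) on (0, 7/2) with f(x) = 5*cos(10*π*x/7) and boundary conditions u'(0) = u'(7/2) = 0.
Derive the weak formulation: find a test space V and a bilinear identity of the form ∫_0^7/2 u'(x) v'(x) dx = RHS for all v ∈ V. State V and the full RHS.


V = H^1(0, 7/2) (no boundary constraint on v; u is determined up to an additive constant); weak form: ∫_0^7/2 u'v' dx = ∫_0^7/2 (5*cos(10*π*x/7)) v dx for all v ∈ V.

Multiply both sides by a test function v and integrate from 0 to 7/2:
  ∫_0^7/2 −u''(x) v(x) dx = ∫_0^7/2 f(x) v(x) dx.
Integrate the LHS by parts once:
  ∫_0^7/2 −u'' v dx = −[u'(x) v(x)]_0^7/2 + ∫_0^7/2 u'(x) v'(x) dx.
Thus ∫_0^7/2 u'(x) v'(x) dx = ∫_0^7/2 f(x) v(x) dx + [u'(x) v(x)]_0^7/2.
Choose V so that boundary terms are either known or forced to vanish.
u has homogeneous Neumann: u'(0) = u'(7/2) = 0. So [u' v]_0^7/2 = 0·v(7/2) − 0·v(0) = 0 for any v; take V = H^1(0, 7/2).
Weak formulation: find u (satisfying any essential BC) such that ∫_0^7/2 u'(x) v'(x) dx = ∫_0^7/2 f v dx for all v ∈ V (homogeneous Neumann, so boundary terms vanish).
Substituting f(x) = 5*cos(10*π*x/7), the right-hand side is ∫_0^7/2 (5*cos(10*π*x/7)) v dx.
Compatibility check (pure Neumann): taking v ≡ 1 ∈ V gives 0 = ∫_0^7/2 f dx + (0) − (0), i.e. ∫_0^7/2 f dx must equal u'(0) − u'(7/2) = 0. Indeed ∫_0^7/2 (5*cos(10*π*x/7)) dx = 0, so the data are compatible. The solution is then unique only up to an additive constant (fix it e.g. by requiring ∫_0^7/2 u dx = 0).


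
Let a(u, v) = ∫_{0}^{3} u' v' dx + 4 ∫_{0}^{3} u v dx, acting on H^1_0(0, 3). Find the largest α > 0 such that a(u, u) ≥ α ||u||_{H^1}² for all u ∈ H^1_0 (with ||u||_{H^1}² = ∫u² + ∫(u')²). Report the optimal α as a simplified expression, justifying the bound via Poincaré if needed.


α = 1

Coercivity of a(·,·) on H^1_0(0, 3) means a(u, u) ≥ α ||u||_{H^1}² for every u ∈ H^1_0.
The interval has length L = 3, and Poincaré/coercivity depend only on L. Here a(u, u) = ∫(u')² + (4)·∫u².
Here c = 4 ≥ 1, so a(u,u) = ∫(u')² + c∫u² ≥ ∫(u')² + ∫u² = ||u||_{H^1}², i.e. α = 1 works. No larger α is possible: a(u,u) ≥ α||u||_{H^1}² means (1−α)∫(u')² ≥ (α−c)∫u², and for the modes u_n = sin(nπ(x−x₀)/L) (x₀ the left endpoint) one has ∫u_n²/∫(u_n')² = (L/(nπ))² → 0, so a(u_n,u_n)/||u_n||_{H^1}² → 1. Hence the optimal constant is α = 1.
Therefore α = 1.


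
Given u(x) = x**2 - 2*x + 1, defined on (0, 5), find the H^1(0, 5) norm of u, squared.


||u||_{H^1}^2 = 875/3

The H^1 norm (squared) on an interval (0, L) is
  ||u||_{H^1}^2 = ∫_0^L u(x)^2 dx + ∫_0^L u'(x)^2 dx.
Compute u'(x) = 2*x - 2.
Then u(x)^2 = x**4 - 4*x**3 + 6*x**2 - 4*x + 1 and u'(x)^2 = 4*x**2 - 8*x + 4.
Integrate each monomial from 0 to 5 using ∫_0^5 c·x^n dx = c·5^(n+1)/(n+1):
  ∫_0^5 u(x)^2 dx = ∫_0^5 (x^4 - 4*x^3 + 6*x^2 - 4*x + 1) dx. Term by term:
    ∫_0^5 x^4 dx = 625;  ∫_0^5 -4*x^3 dx = -625;  ∫_0^5 6*x^2 dx = 250;
    ∫_0^5 -4*x dx = -50;  ∫_0^5 1 dx = 5.
  Sum: 625 − 625 + 250 − 50 + 5 = 205.
  ∫_0^5 u'(x)^2 dx = ∫_0^5 (4*x^2 - 8*x + 4) dx. Term by term:
    ∫_0^5 4*x^2 dx = 500/3;  ∫_0^5 -8*x dx = -100;  ∫_0^5 4 dx = 20.
  Sum: 500/3 − 100 + 20 = 260/3.
Adding: ||u||_{H^1}^2 = 205 + 260/3 = 875/3.


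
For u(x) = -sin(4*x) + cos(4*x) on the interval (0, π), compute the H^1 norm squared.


||u||_{H^1(0,π)}^2 = 17*π

u'(x) = -4*sin(4*x) - 4*cos(4*x).
Expand u² and (u')² and integrate term by term on (0, π), using: for integers n ≥ 1, ∫_0^π sin²(nx) dx = ∫_0^π cos²(nx) dx = π/2; for n ≠ n', ∫_0^π sin(nx)sin(n'x) dx = ∫_0^π cos(nx)cos(n'x) dx = 0; and by product-to-sum, ∫_0^π sin(nx)cos(n'x) dx = ½∫_0^π [sin((n+n')x) + sin((n−n')x)] dx, which is 0 when n+n' is even and 2n/(n²−n'²) when n+n' is odd (it need not vanish on (0, π)).
  u² squared terms: (-1)²·∫sin(4x)² dx = 1·π/2 = π/2;  (1)²·∫cos(4x)² dx = 1·π/2 = π/2.
  u² cross terms: 2·(-1)·(1)·∫sin(4x)·cos(4x) dx = -2·(0) = 0.
  So ∫_0^π u² dx = π/2 + π/2 + 0 = π.
  (u')² squared terms: (-4)²·∫cos(4x)² dx = 16·π/2 = 8*π;  (-4)²·∫sin(4x)² dx = 16·π/2 = 8*π.
  (u')² cross terms: 2·(-4)·(-4)·∫cos(4x)·sin(4x) dx = 32·(0) = 0.
  So ∫_0^π (u')² dx = 8*π + 8*π + 0 = 16*π.
||u||_{H^1}^2 = (π) + (16*π) = 17*π.


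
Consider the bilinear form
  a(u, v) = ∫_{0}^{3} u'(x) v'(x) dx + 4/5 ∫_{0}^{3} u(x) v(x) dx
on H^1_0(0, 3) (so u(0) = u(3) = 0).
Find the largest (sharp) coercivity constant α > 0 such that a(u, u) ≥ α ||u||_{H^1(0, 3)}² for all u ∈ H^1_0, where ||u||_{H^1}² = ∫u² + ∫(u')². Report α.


α = (36/5 + π^2)/(9 + π^2)

Coercivity of a(·,·) on H^1_0(0, 3) means a(u, u) ≥ α ||u||_{H^1}² for every u ∈ H^1_0.
The interval has length L = 3, and Poincaré/coercivity depend only on L. Here a(u, u) = ∫(u')² + (4/5)·∫u².
Here 0 < c = 4/5 < 1. The condition a(u,u) ≥ α||u||_{H^1}² reads (1−α)∫(u')² ≥ (α−c)∫u². Any admissible α is ≤ 1 (rapidly oscillating u have ∫u²/∫(u')² → 0), and α = 1 would force 0 ≥ (1−c)∫u², impossible since c < 1; so 1−α > 0. By the sharp Poincaré inequality on H^1_0 of an interval of length L, ∫(u')² ≥ (π/L)²∫u² with equality for the first sine mode sin(π(x−x₀)/L) (x₀ the left endpoint), so the inequality holds for all u iff (1−α)(π/L)² ≥ α − c, i.e. α ≤ ((π/L)² + c)/((π/L)² + 1) = (1 + c(L/π)²)/(1 + (L/π)²). With (π/L)² = π^2/9 and c = 4/5, the largest admissible constant is α = ((π/L)² + c)/((π/L)² + 1).
Simplifying, α = (36/5 + π^2)/(9 + π^2).


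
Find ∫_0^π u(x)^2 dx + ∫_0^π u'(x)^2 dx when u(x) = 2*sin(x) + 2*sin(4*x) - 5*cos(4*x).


||u||_{H^1(0,π)}^2 = 136/3 + 501*π/2

u'(x) = 20*sin(4*x) + 2*cos(x) + 8*cos(4*x).
Expand u² and (u')² and integrate term by term on (0, π), using: for integers n ≥ 1, ∫_0^π sin²(nx) dx = ∫_0^π cos²(nx) dx = π/2; for n ≠ n', ∫_0^π sin(nx)sin(n'x) dx = ∫_0^π cos(nx)cos(n'x) dx = 0; and by product-to-sum, ∫_0^π sin(nx)cos(n'x) dx = ½∫_0^π [sin((n+n')x) + sin((n−n')x)] dx, which is 0 when n+n' is even and 2n/(n²−n'²) when n+n' is odd (it need not vanish on (0, π)).
  u² squared terms: (-5)²·∫cos(4x)² dx = 25·π/2 = 25*π/2;  (2)²·∫sin(x)² dx = 4·π/2 = 2*π;  (2)²·∫sin(4x)² dx = 4·π/2 = 2*π.
  u² cross terms: 2·(-5)·(2)·∫cos(4x)·sin(x) dx = -20·(-2/15) = 8/3;  2·(-5)·(2)·∫cos(4x)·sin(4x) dx = -20·(0) = 0;  2·(2)·(2)·∫sin(x)·sin(4x) dx = 8·(0) = 0.
  So ∫_0^π u² dx = 25*π/2 + 2*π + 2*π + 8/3 + 0 + 0 = 8/3 + 33*π/2.
  (u')² squared terms: (2)²·∫cos(x)² dx = 4·π/2 = 2*π;  (8)²·∫cos(4x)² dx = 64·π/2 = 32*π;  (20)²·∫sin(4x)² dx = 400·π/2 = 200*π.
  (u')² cross terms: 2·(2)·(8)·∫cos(x)·cos(4x) dx = 32·(0) = 0;  2·(2)·(20)·∫cos(x)·sin(4x) dx = 80·(8/15) = 128/3;  2·(8)·(20)·∫cos(4x)·sin(4x) dx = 320·(0) = 0.
  So ∫_0^π (u')² dx = 2*π + 32*π + 200*π + 0 + 128/3 + 0 = 128/3 + 234*π.
||u||_{H^1}^2 = (8/3 + 33*π/2) + (128/3 + 234*π) = 136/3 + 501*π/2.


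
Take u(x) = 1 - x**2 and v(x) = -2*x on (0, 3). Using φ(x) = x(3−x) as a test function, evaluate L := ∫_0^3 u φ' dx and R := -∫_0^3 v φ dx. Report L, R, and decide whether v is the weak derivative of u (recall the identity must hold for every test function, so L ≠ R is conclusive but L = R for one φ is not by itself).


LHS = 27/2, RHS = 27/2. Yes, v = u' weakly.

u(x) = 1 - x**2, classical derivative u'(x) = -2*x.
φ(x) = x(3−x), so φ'(x) = 3 - 2*x.
Note φ(0) = φ(3) = 0, so the boundary term u·φ vanishes.
LHS = ∫_0^3 u(x) φ'(x) dx = ∫_0^3 (2*x^3 - 3*x^2 - 2*x + 3) dx. Term by term:
  ∫_0^3 2*x^3 dx = 81/2;  ∫_0^3 -3*x^2 dx = -27;  ∫_0^3 -2*x dx = -9;
  ∫_0^3 3 dx = 9.
Sum: 81/2 − 27 − 9 + 9 = 27/2.
So LHS = 27/2.
∫_0^3 v(x) φ(x) dx = ∫_0^3 (2*x^3 - 6*x^2) dx. Term by term:
  ∫_0^3 2*x^3 dx = 81/2;  ∫_0^3 -6*x^2 dx = -54.
Sum: 81/2 − 54 = -27/2.
So RHS = -∫_0^3 v(x) φ(x) dx = 27/2.
LHS = RHS, so the identity holds for this test φ.
Moreover u is smooth here and v(x) = u'(x) = -2*x pointwise, so the identity holds for every test function. Hence v is the weak derivative of u.


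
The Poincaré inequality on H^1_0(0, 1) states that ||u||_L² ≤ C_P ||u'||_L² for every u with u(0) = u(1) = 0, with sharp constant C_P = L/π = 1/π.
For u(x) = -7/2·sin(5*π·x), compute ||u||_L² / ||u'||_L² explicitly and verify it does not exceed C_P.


||u||_L² / ||u'||_L² = 1/(5*π) < C_P = 1/π.

u(x) = -7/2·sin(5*π·x), so u'(x) = -35*π*cos(5*π*x)/2.
Writing u(x) = A·sin(kπx/L) with A = -7/2 and k = 5, use ∫_0^L sin²(kπx/L) dx = L/2 and ∫_0^L cos²(kπx/L) dx = L/2.
u² = 49/4·sin²(5*π·x) and (u')² = 1225*π^2/4·cos²(5*π·x), and each of sin², cos² integrates to L/2 = 1/2 over (0, 1).
∫_0^1 u² dx = 49/8, so ||u||_L² = 7*sqrt(2)/4.
∫_0^1 (u')² dx = 1225*π^2/8, so ||u'||_L² = 35*sqrt(2)*π/4.
Ratio ||u||_L² / ||u'||_L² = 1/(5*π).
Sharp Poincaré constant on H^1_0(0, 1) is C_P = L/π = 1/π, achieved by sin(π·x).
This is the k = 5 harmonic; the ratio L/(kπ) is strictly less than C_P = L/π, consistent with the sharp inequality ||u||_L² ≤ C_P ||u'||_L².


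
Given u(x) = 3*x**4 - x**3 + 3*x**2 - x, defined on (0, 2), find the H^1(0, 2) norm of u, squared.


||u||_{H^1}^2 = 344698/105

The H^1 norm (squared) on an interval (0, L) is
  ||u||_{H^1}^2 = ∫_0^L u(x)^2 dx + ∫_0^L u'(x)^2 dx.
Compute u'(x) = 12*x**3 - 3*x**2 + 6*x - 1.
Then u(x)^2 = 9*x**8 - 6*x**7 + 19*x**6 - 12*x**5 + 11*x**4 - 6*x**3 + x**2 and u'(x)^2 = 144*x**6 - 72*x**5 + 153*x**4 - 60*x**3 + 42*x**2 - 12*x + 1.
Integrate each monomial from 0 to 2 using ∫_0^2 c·x^n dx = c·2^(n+1)/(n+1):
  ∫_0^2 u(x)^2 dx = ∫_0^2 (9*x^8 - 6*x^7 + 19*x^6 - 12*x^5 + 11*x^4 - 6*x^3 + x^2) dx. Term by term:
    ∫_0^2 9*x^8 dx = 512;  ∫_0^2 -6*x^7 dx = -192;  ∫_0^2 19*x^6 dx = 2432/7;
    ∫_0^2 -12*x^5 dx = -128;  ∫_0^2 11*x^4 dx = 352/5;  ∫_0^2 -6*x^3 dx = -24;
    ∫_0^2 x^2 dx = 8/3.
  Sum: 512 − 192 + 2432/7 − 128 + 352/5 − 24 + 8/3 = 61792/105.
  ∫_0^2 u'(x)^2 dx = ∫_0^2 (144*x^6 - 72*x^5 + 153*x^4 - 60*x^3 + 42*x^2 - 12*x + 1) dx. Term by term:
    ∫_0^2 144*x^6 dx = 18432/7;  ∫_0^2 -72*x^5 dx = -768;  ∫_0^2 153*x^4 dx = 4896/5;
    ∫_0^2 -60*x^3 dx = -240;  ∫_0^2 42*x^2 dx = 112;  ∫_0^2 -12*x dx = -24;
    ∫_0^2 1 dx = 2.
  Sum: 18432/7 − 768 + 4896/5 − 240 + 112 − 24 + 2 = 94302/35.
Adding: ||u||_{H^1}^2 = 61792/105 + 94302/35 = 344698/105.


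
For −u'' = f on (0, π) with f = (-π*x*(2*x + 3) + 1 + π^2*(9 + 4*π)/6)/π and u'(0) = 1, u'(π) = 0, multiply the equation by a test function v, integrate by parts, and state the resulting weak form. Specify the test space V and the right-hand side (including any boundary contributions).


V = H^1(0, π) (v unrestricted at boundary; u is determined up to an additive constant); weak form: ∫_0^π u'v' dx = ∫_0^π ((-π*x*(2*x + 3) + 1 + π^2*(9 + 4*π)/6)/π) v dx − v(0) for all v ∈ V.

Multiply both sides by a test function v and integrate from 0 to π:
  ∫_0^π −u''(x) v(x) dx = ∫_0^π f(x) v(x) dx.
Integrate the LHS by parts once:
  ∫_0^π −u'' v dx = −[u'(x) v(x)]_0^π + ∫_0^π u'(x) v'(x) dx.
Thus ∫_0^π u'(x) v'(x) dx = ∫_0^π f(x) v(x) dx + [u'(x) v(x)]_0^π.
Choose V so that boundary terms are either known or forced to vanish.
u has inhomogeneous Neumann u'(0) = 1, u'(π) = 0. [u' v]_0^π = (0)·v(π) − (1)·v(0) = − v(0). Take V = H^1(0, π); boundary term becomes part of RHS.
Weak formulation: find u (satisfying any essential BC) such that ∫_0^π u'(x) v'(x) dx = ∫_0^π f v dx − v(0) for all v ∈ V (Neumann data are natural BCs: they enter the RHS as boundary terms).
Substituting f(x) = (-π*x*(2*x + 3) + 1 + π^2*(9 + 4*π)/6)/π, the right-hand side is ∫_0^π ((-π*x*(2*x + 3) + 1 + π^2*(9 + 4*π)/6)/π) v dx − v(0).
Compatibility check (pure Neumann): taking v ≡ 1 ∈ V gives 0 = ∫_0^π f dx + (0) − (1), i.e. ∫_0^π f dx must equal u'(0) − u'(π) = 1. Indeed ∫_0^π ((-π*x*(2*x + 3) + 1 + π^2*(9 + 4*π)/6)/π) dx = 1, so the data are compatible. The solution is then unique only up to an additive constant (fix it e.g. by requiring ∫_0^π u dx = 0).


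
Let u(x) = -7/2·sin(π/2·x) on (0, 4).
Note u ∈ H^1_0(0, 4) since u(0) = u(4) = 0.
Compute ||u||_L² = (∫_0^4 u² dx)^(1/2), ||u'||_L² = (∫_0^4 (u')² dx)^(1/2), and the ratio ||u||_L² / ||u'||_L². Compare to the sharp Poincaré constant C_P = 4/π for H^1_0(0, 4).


||u||_L² / ||u'||_L² = 2/π < C_P = 4/π.

u(x) = -7/2·sin(π/2·x), so u'(x) = -7*π*cos(π*x/2)/4.
Writing u(x) = A·sin(kπx/L) with A = -7/2 and k = 2, use ∫_0^L sin²(kπx/L) dx = L/2 and ∫_0^L cos²(kπx/L) dx = L/2.
u² = 49/4·sin²(π/2·x) and (u')² = 49*π^2/16·cos²(π/2·x), and each of sin², cos² integrates to L/2 = 2 over (0, 4).
∫_0^4 u² dx = 49/2, so ||u||_L² = 7*sqrt(2)/2.
∫_0^4 (u')² dx = 49*π^2/8, so ||u'||_L² = 7*sqrt(2)*π/4.
Ratio ||u||_L² / ||u'||_L² = 2/π.
Sharp Poincaré constant on H^1_0(0, 4) is C_P = L/π = 4/π, achieved by sin(π/4·x).
This is the k = 2 harmonic; the ratio L/(kπ) is strictly less than C_P = L/π, consistent with the sharp inequality ||u||_L² ≤ C_P ||u'||_L².


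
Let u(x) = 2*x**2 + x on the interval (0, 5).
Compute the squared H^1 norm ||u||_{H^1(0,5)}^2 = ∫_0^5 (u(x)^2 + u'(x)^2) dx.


||u||_{H^1}^2 = 11815/3

The H^1 norm (squared) on an interval (0, L) is
  ||u||_{H^1}^2 = ∫_0^L u(x)^2 dx + ∫_0^L u'(x)^2 dx.
Compute u'(x) = 4*x + 1.
Then u(x)^2 = 4*x**4 + 4*x**3 + x**2 and u'(x)^2 = 16*x**2 + 8*x + 1.
Integrate each monomial from 0 to 5 using ∫_0^5 c·x^n dx = c·5^(n+1)/(n+1):
  ∫_0^5 u(x)^2 dx = ∫_0^5 (4*x^4 + 4*x^3 + x^2) dx. Term by term:
    ∫_0^5 4*x^4 dx = 2500;  ∫_0^5 4*x^3 dx = 625;  ∫_0^5 x^2 dx = 125/3.
  Sum: 2500 + 625 + 125/3 = 9500/3.
  ∫_0^5 u'(x)^2 dx = ∫_0^5 (16*x^2 + 8*x + 1) dx. Term by term:
    ∫_0^5 16*x^2 dx = 2000/3;  ∫_0^5 8*x dx = 100;  ∫_0^5 1 dx = 5.
  Sum: 2000/3 + 100 + 5 = 2315/3.
Adding: ||u||_{H^1}^2 = 9500/3 + 2315/3 = 11815/3.


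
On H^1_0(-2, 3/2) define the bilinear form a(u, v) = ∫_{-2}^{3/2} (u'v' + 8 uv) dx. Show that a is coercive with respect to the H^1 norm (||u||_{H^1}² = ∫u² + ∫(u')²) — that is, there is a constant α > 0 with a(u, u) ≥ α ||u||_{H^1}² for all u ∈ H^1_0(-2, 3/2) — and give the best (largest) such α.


α = 1

Coercivity of a(·,·) on H^1_0(-2, 3/2) means a(u, u) ≥ α ||u||_{H^1}² for every u ∈ H^1_0.
The interval has length L = 7/2, and Poincaré/coercivity depend only on L. Here a(u, u) = ∫(u')² + (8)·∫u².
Here c = 8 ≥ 1, so a(u,u) = ∫(u')² + c∫u² ≥ ∫(u')² + ∫u² = ||u||_{H^1}², i.e. α = 1 works. No larger α is possible: a(u,u) ≥ α||u||_{H^1}² means (1−α)∫(u')² ≥ (α−c)∫u², and for the modes u_n = sin(nπ(x−x₀)/L) (x₀ the left endpoint) one has ∫u_n²/∫(u_n')² = (L/(nπ))² → 0, so a(u_n,u_n)/||u_n||_{H^1}² → 1. Hence the optimal constant is α = 1.
Therefore α = 1.


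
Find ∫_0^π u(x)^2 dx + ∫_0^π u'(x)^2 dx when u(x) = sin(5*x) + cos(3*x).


||u||_{H^1(0,π)}^2 = 18*π

u'(x) = -3*sin(3*x) + 5*cos(5*x).
Expand u² and (u')² and integrate term by term on (0, π), using: for integers n ≥ 1, ∫_0^π sin²(nx) dx = ∫_0^π cos²(nx) dx = π/2; for n ≠ n', ∫_0^π sin(nx)sin(n'x) dx = ∫_0^π cos(nx)cos(n'x) dx = 0; and by product-to-sum, ∫_0^π sin(nx)cos(n'x) dx = ½∫_0^π [sin((n+n')x) + sin((n−n')x)] dx, which is 0 when n+n' is even and 2n/(n²−n'²) when n+n' is odd (it need not vanish on (0, π)).
  u² squared terms: (1)²·∫cos(3x)² dx = 1·π/2 = π/2;  (1)²·∫sin(5x)² dx = 1·π/2 = π/2.
  u² cross terms: 2·(1)·(1)·∫cos(3x)·sin(5x) dx = 2·(0) = 0.
  So ∫_0^π u² dx = π/2 + π/2 + 0 = π.
  (u')² squared terms: (-3)²·∫sin(3x)² dx = 9·π/2 = 9*π/2;  (5)²·∫cos(5x)² dx = 25·π/2 = 25*π/2.
  (u')² cross terms: 2·(-3)·(5)·∫sin(3x)·cos(5x) dx = -30·(0) = 0.
  So ∫_0^π (u')² dx = 9*π/2 + 25*π/2 + 0 = 17*π.
||u||_{H^1}^2 = (π) + (17*π) = 18*π.


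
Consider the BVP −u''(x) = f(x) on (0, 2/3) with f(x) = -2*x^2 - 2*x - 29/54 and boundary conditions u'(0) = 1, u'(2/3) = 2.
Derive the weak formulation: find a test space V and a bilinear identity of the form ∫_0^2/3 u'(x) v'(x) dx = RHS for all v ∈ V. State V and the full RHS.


V = H^1(0, 2/3) (v unrestricted at boundary; u is determined up to an additive constant); weak form: ∫_0^2/3 u'v' dx = ∫_0^2/3 (-2*x^2 - 2*x - 29/54) v dx + 2·v(2/3) − v(0) for all v ∈ V.

Multiply both sides by a test function v and integrate from 0 to 2/3:
  ∫_0^2/3 −u''(x) v(x) dx = ∫_0^2/3 f(x) v(x) dx.
Integrate the LHS by parts once:
  ∫_0^2/3 −u'' v dx = −[u'(x) v(x)]_0^2/3 + ∫_0^2/3 u'(x) v'(x) dx.
Thus ∫_0^2/3 u'(x) v'(x) dx = ∫_0^2/3 f(x) v(x) dx + [u'(x) v(x)]_0^2/3.
Choose V so that boundary terms are either known or forced to vanish.
u has inhomogeneous Neumann u'(0) = 1, u'(2/3) = 2. [u' v]_0^2/3 = (2)·v(2/3) − (1)·v(0) = 2·v(2/3) − v(0). Take V = H^1(0, 2/3); boundary term becomes part of RHS.
Weak formulation: find u (satisfying any essential BC) such that ∫_0^2/3 u'(x) v'(x) dx = ∫_0^2/3 f v dx + 2·v(2/3) − v(0) for all v ∈ V (Neumann data are natural BCs: they enter the RHS as boundary terms).
Substituting f(x) = -2*x^2 - 2*x - 29/54, the right-hand side is ∫_0^2/3 (-2*x^2 - 2*x - 29/54) v dx + 2·v(2/3) − v(0).
Compatibility check (pure Neumann): taking v ≡ 1 ∈ V gives 0 = ∫_0^2/3 f dx + (2) − (1), i.e. ∫_0^2/3 f dx must equal u'(0) − u'(2/3) = -1. Indeed ∫_0^2/3 (-2*x^2 - 2*x - 29/54) dx = -1, so the data are compatible. The solution is then unique only up to an additive constant (fix it e.g. by requiring ∫_0^2/3 u dx = 0).
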